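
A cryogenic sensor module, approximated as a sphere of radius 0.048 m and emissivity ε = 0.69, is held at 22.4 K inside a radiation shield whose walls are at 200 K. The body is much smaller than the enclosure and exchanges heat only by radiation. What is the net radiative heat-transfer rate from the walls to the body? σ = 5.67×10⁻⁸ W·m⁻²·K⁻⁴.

P_net ≈ 1.81 W

For a small grey body in a large enclosure: P_net = εσA(T_body⁴ − T_wall⁴).
A = 4πr² = 0.02895 m²; T_body⁴ − T_wall⁴ = 2.518×10⁵ − 1.600×10⁹ = -1.600×10⁹ K⁴.
|P_net| = 0.69·5.67×10⁻⁸·0.02895·1.600×10⁹.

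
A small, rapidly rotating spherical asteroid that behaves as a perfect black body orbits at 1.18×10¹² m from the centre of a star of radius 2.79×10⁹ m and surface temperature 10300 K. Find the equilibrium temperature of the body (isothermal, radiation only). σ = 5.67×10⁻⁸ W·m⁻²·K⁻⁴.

The star's surface emits σT_*⁴; at distance d the flux is S = σT_*⁴(R_*/d)².
S = 5.67×10⁻⁸·(10300)⁴·(2.79×10⁹/1.18×10¹²)² = 3568 W/m².
For an isothermal sphere T⁴ = (1−a)S/(4σ) = 1.573×10¹⁰ K⁴.

T ≈ 354 K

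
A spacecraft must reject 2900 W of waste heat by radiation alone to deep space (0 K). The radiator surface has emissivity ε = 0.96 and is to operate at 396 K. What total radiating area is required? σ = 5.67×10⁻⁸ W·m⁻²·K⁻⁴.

P = εσA T⁴ ⇒ A = P/(εσT⁴).
T⁴ = 2.459×10¹⁰ K⁴.
A = 2900/(0.96 × 5.67×10⁻⁸ × 2.459×10¹⁰).

A ≈ 2.17 m²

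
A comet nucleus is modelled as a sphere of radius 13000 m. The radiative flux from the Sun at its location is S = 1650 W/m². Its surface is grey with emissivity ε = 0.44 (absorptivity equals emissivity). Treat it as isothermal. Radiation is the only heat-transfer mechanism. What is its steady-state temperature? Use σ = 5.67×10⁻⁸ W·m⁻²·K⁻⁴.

T ≈ 292 K

At equilibrium, absorbed power = emitted power.
Absorbing cross-section = πr² = 5.309×10⁸ m²; emitting surface = 4πr² = 2.124×10⁹ m² (ratio 4).
εS·A_cross = εσ·A_surf·T⁴  ⇒  T⁴ = S/(4σ)   (ε cancels).
T⁴ = 1650/(4·5.67×10⁻⁸) = 7.275×10⁹ K⁴.
T = (7.275×10⁹)^(1/4).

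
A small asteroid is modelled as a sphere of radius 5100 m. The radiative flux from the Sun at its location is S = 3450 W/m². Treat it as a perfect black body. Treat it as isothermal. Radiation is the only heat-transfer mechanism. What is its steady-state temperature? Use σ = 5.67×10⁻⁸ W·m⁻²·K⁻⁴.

T ≈ 351 K

At equilibrium, absorbed power = emitted power.
Absorbing cross-section = πr² = 8.171×10⁷ m²; emitting surface = 4πr² = 3.269×10⁸ m² (ratio 4).
S·A_cross = εσ·A_surf·T⁴  ⇒  T⁴ = S/(4σ).
T⁴ = 1.00·3450/(4·5.67×10⁻⁸) = 1.521×10¹⁰ K⁴.
T = (1.521×10¹⁰)^(1/4).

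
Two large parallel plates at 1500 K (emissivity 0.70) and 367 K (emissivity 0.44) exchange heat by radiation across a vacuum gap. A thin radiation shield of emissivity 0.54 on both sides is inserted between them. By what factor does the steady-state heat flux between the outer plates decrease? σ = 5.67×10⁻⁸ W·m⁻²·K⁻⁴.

factor ≈ 2.00

Without shield: q₀ = σΔ(T⁴)/(1/ε₁+1/ε₂−1) with denominator 2.701.
With shield the two gaps are in series; the resistances add: (1/ε₁+1/ε_s−1)+(1/ε_s+1/ε₂−1) = 2.280+3.125 = 5.405.
Heat-flux ratio q₀/q = 5.405/2.701.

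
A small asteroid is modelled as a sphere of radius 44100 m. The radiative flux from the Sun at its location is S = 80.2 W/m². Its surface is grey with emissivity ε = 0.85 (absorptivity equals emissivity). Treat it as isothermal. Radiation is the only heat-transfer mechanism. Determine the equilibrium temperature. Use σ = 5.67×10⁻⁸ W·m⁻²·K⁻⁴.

At equilibrium, absorbed power = emitted power.
Absorbing cross-section = πr² = 6.110×10⁹ m²; emitting surface = 4πr² = 2.444×10¹⁰ m² (ratio 4).
εS·A_cross = εσ·A_surf·T⁴  ⇒  T⁴ = S/(4σ)   (ε cancels).
T⁴ = 80.2/(4·5.67×10⁻⁸) = 3.536×10⁸ K⁴.
T = (3.536×10⁸)^(1/4).

T ≈ 137 K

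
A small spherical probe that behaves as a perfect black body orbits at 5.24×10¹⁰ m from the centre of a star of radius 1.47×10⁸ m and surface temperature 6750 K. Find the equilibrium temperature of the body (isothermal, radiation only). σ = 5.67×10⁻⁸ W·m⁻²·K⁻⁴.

T ≈ 253 K

The star's surface emits σT_*⁴; at distance d the flux is S = σT_*⁴(R_*/d)².
S = 5.67×10⁻⁸·(6750)⁴·(1.47×10⁸/5.24×10¹⁰)² = 926.3 W/m².
For an isothermal sphere T⁴ = (1−a)S/(4σ) = 4.084×10⁹ K⁴.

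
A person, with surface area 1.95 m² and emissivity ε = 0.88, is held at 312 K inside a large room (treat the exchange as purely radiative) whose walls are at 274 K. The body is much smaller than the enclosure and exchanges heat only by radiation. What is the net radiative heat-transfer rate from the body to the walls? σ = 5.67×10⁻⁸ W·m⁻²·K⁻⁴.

For a small grey body in a large enclosure: P_net = εσA(T_body⁴ − T_wall⁴).
A = 1.95 m²; T_body⁴ − T_wall⁴ = 9.476×10⁹ − 5.636×10⁹ = 3.839×10⁹ K⁴.
|P_net| = 0.88·5.67×10⁻⁸·1.950·3.839×10⁹.

P_net ≈ 374 W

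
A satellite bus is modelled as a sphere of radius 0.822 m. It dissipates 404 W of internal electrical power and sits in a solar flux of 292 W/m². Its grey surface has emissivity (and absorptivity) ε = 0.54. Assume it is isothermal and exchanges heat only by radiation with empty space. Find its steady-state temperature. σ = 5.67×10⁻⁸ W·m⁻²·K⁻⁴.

T ≈ 231 K

At steady state, absorbed solar power + internal power = radiated power.
Absorbed: α·S·A_cross = 0.54·292·2.123 = 334.7 W (cross-section πr²).
Total input = 334.7 + 404 = 738.7 W.
Radiated: εσ·A_surf·T⁴ with A_surf = 4πr² = 8.491 m².
T⁴ = 738.7/(0.54·5.67×10⁻⁸·8.491) = 2.841×10⁹ K⁴.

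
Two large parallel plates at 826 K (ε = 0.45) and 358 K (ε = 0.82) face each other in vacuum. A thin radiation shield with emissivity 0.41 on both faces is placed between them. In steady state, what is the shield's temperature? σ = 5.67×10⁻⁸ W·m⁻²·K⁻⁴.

T_s ≈ 673 K

In steady state the net flux on the hot side equals that on the cold side.
σ(T₁⁴−T_s⁴)/D₁ = σ(T_s⁴−T₂⁴)/D₂, with D₁ = 1/ε₁+1/ε_s−1 = 3.661, D₂ = 1/ε_s+1/ε₂−1 = 2.659.
Solve for T_s⁴: T_s⁴ = (D₂·T₁⁴ + D₁·T₂⁴)/(D₁+D₂) = 2.053×10¹¹ K⁴.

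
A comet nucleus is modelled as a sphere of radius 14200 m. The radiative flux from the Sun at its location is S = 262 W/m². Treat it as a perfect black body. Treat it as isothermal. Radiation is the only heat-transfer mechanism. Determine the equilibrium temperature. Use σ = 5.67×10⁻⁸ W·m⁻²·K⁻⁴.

At equilibrium, absorbed power = emitted power.
Absorbing cross-section = πr² = 6.335×10⁸ m²; emitting surface = 4πr² = 2.534×10⁹ m² (ratio 4).
S·A_cross = εσ·A_surf·T⁴  ⇒  T⁴ = S/(4σ).
T⁴ = 1.00·262/(4·5.67×10⁻⁸) = 1.155×10⁹ K⁴.
T = (1.155×10⁹)^(1/4).

T ≈ 184 K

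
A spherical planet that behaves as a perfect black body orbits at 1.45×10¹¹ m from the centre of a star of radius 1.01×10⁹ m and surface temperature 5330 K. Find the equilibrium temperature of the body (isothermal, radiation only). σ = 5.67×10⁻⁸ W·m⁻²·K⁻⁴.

The star's surface emits σT_*⁴; at distance d the flux is S = σT_*⁴(R_*/d)².
S = 5.67×10⁻⁸·(5330)⁴·(1.01×10⁹/1.45×10¹¹)² = 2220 W/m².
For an isothermal sphere T⁴ = (1−a)S/(4σ) = 9.789×10⁹ K⁴.

T ≈ 315 K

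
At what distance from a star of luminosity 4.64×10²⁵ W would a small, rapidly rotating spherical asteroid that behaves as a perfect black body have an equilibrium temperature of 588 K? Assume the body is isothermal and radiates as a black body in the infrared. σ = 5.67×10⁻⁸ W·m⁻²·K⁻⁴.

d ≈ 1.17×10¹⁰ m

For an isothermal black-emitting sphere, (1−a)S·πr² = σ·4πr²·T⁴ ⇒ S = 4σT⁴/(1−a).
S = 4·5.67×10⁻⁸·(588)⁴/1.00 = 27110 W/m².
Flux falls as S = L/(4πd²), so d = √(L/(4πS)) = √(4.64×10²⁵/(4π·27110)).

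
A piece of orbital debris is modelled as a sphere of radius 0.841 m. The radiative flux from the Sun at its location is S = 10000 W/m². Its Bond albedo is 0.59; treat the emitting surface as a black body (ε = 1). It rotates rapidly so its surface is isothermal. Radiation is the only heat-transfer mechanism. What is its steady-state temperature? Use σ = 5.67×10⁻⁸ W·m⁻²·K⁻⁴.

T ≈ 367 K

At equilibrium, absorbed power = emitted power.
Absorbing cross-section = πr² = 2.222 m²; emitting surface = 4πr² = 8.888 m² (ratio 4).
(1−a)S·A_cross = εσ·A_surf·T⁴  ⇒  T⁴ = (1−a)S/(4σ).
T⁴ = 0.410·10000/(4·5.67×10⁻⁸) = 1.808×10¹⁰ K⁴.
T = (1.808×10¹⁰)^(1/4).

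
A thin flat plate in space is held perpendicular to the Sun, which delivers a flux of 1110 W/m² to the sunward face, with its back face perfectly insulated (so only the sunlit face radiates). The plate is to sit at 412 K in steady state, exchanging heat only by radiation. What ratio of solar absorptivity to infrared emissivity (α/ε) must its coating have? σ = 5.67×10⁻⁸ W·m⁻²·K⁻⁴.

α/ε ≈ 1.47

Balance: αS·A = εσ·1A·T⁴ ⇒ α/ε = σT⁴/S.
α/ε = 5.67×10⁻⁸·(412)⁴/1110 = 5.67×10⁻⁸·2.881×10¹⁰/1110.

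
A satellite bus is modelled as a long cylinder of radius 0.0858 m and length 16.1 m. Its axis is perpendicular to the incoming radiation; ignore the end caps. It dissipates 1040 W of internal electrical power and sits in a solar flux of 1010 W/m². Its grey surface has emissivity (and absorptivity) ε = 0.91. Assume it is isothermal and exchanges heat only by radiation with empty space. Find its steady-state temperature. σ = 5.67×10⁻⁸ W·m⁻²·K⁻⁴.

At steady state, absorbed solar power + internal power = radiated power.
Absorbed: α·S·A_cross = 0.91·1010·2.763 = 2539 W (cross-section 2rL).
Total input = 2539 + 1040 = 3579 W.
Radiated: εσ·A_surf·T⁴ with A_surf = 2πrL = 8.679 m².
T⁴ = 3579/(0.91·5.67×10⁻⁸·8.679) = 7.992×10⁹ K⁴.

T ≈ 299 K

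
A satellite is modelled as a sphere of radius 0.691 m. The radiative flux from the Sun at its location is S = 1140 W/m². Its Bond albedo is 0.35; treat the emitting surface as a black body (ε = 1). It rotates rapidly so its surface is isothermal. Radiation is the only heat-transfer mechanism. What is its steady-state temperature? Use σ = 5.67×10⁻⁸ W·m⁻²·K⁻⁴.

At equilibrium, absorbed power = emitted power.
Absorbing cross-section = πr² = 1.500 m²; emitting surface = 4πr² = 6.000 m² (ratio 4).
(1−a)S·A_cross = εσ·A_surf·T⁴  ⇒  T⁴ = (1−a)S/(4σ).
T⁴ = 0.650·1140/(4·5.67×10⁻⁸) = 3.267×10⁹ K⁴.
T = (3.267×10⁹)^(1/4).

T ≈ 239 K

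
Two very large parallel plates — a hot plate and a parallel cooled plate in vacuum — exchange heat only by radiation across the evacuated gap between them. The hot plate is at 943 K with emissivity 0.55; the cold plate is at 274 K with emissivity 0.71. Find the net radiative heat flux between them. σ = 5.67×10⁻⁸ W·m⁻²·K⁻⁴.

q ≈ 20000 W/m²

For two infinite grey parallel plates, q = σ(T₁⁴ − T₂⁴)/(1/ε₁ + 1/ε₂ − 1).
T₁⁴ − T₂⁴ = 7.908×10¹¹ − 5.636×10⁹ = 7.851×10¹¹ K⁴.
1/ε₁ + 1/ε₂ − 1 = 1.818 + 1.408 − 1 = 2.227.
q = 5.67×10⁻⁸ × 7.851×10¹¹ / 2.227.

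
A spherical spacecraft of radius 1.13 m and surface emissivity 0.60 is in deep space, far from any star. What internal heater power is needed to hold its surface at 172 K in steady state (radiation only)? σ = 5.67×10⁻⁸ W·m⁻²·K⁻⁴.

P ≈ 478 W

P = εσ·4πr²·T⁴.
4πr² = 16.05 m²; T⁴ = 8.752×10⁸ K⁴.
P = 0.60·5.67×10⁻⁸·16.05·8.752×10⁸.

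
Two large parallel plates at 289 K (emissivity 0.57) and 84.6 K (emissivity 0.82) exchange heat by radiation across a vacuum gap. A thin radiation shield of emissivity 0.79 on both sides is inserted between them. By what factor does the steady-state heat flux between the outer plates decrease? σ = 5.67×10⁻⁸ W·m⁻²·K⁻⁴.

Without shield: q₀ = σΔ(T⁴)/(1/ε₁+1/ε₂−1) with denominator 1.974.
With shield the two gaps are in series; the resistances add: (1/ε₁+1/ε_s−1)+(1/ε_s+1/ε₂−1) = 2.020+1.485 = 3.506.
Heat-flux ratio q₀/q = 3.506/1.974.

factor ≈ 1.78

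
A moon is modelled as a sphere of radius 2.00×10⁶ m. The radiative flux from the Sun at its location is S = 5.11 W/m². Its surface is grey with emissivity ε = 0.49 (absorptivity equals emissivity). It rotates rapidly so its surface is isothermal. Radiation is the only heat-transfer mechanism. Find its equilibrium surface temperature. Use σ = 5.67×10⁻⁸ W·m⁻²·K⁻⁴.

T ≈ 68.9 K

At equilibrium, absorbed power = emitted power.
Absorbing cross-section = πr² = 1.257×10¹³ m²; emitting surface = 4πr² = 5.027×10¹³ m² (ratio 4).
εS·A_cross = εσ·A_surf·T⁴  ⇒  T⁴ = S/(4σ)   (ε cancels).
T⁴ = 5.11/(4·5.67×10⁻⁸) = 2.253×10⁷ K⁴.
T = (2.253×10⁷)^(1/4).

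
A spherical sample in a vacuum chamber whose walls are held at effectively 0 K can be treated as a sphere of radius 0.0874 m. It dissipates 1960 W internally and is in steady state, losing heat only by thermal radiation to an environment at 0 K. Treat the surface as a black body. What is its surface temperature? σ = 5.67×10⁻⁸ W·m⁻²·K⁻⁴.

Steady state: internal power = radiated power, P = εσA T⁴.
Radiating area A = 4πr² = 0.09599 m².
T⁴ = P/(εσA) = 1960/(1.0·5.67×10⁻⁸·0.09599) = 3.601×10¹¹ K⁴.
T = (3.601×10¹¹)^(1/4).

T ≈ 775 K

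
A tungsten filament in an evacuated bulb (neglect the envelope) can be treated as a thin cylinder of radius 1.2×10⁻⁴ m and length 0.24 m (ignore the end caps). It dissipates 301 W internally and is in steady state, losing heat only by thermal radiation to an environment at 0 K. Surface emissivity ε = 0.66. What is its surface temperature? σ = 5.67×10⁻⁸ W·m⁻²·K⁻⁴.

T ≈ 2580 K

Steady state: internal power = radiated power, P = εσA T⁴.
Radiating area A = 2πrL = 1.810×10⁻⁴ m².
T⁴ = P/(εσA) = 301/(0.66·5.67×10⁻⁸·1.810×10⁻⁴) = 4.445×10¹³ K⁴.
T = (4.445×10¹³)^(1/4).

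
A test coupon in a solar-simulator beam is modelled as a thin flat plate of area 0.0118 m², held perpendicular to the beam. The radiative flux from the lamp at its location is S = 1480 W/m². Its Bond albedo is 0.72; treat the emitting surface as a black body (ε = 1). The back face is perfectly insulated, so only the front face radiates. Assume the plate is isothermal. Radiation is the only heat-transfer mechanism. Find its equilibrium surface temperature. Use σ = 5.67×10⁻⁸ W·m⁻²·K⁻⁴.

At equilibrium, absorbed power = emitted power.
Absorbing cross-section = A = 0.01180 m²; emitting surface = A = 0.01180 m² (ratio 1).
(1−a)S·A_cross = εσ·A_surf·T⁴  ⇒  T⁴ = (1−a)S/(1σ).
T⁴ = 0.280·1480/(1·5.67×10⁻⁸) = 7.309×10⁹ K⁴.
T = (7.309×10⁹)^(1/4).

T ≈ 292 K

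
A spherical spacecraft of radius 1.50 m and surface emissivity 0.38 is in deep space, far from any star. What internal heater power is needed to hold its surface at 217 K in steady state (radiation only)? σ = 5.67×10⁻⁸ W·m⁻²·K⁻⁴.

P = εσ·4πr²·T⁴.
4πr² = 28.27 m²; T⁴ = 2.217×10⁹ K⁴.
P = 0.38·5.67×10⁻⁸·28.27·2.217×10⁹.

P ≈ 1350 W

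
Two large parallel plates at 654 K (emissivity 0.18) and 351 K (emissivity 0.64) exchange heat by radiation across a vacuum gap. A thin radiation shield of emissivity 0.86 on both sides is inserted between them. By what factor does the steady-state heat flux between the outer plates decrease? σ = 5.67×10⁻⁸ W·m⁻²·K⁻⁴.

factor ≈ 1.22

Without shield: q₀ = σΔ(T⁴)/(1/ε₁+1/ε₂−1) with denominator 6.118.
With shield the two gaps are in series; the resistances add: (1/ε₁+1/ε_s−1)+(1/ε_s+1/ε₂−1) = 5.718+1.725 = 7.444.
Heat-flux ratio q₀/q = 7.444/6.118.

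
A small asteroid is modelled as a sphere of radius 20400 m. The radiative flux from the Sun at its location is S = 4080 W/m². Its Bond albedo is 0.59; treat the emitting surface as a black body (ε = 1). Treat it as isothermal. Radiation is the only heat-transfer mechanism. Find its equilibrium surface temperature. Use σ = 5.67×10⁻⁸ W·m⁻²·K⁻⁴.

T ≈ 293 K

At equilibrium, absorbed power = emitted power.
Absorbing cross-section = πr² = 1.307×10⁹ m²; emitting surface = 4πr² = 5.230×10⁹ m² (ratio 4).
(1−a)S·A_cross = εσ·A_surf·T⁴  ⇒  T⁴ = (1−a)S/(4σ).
T⁴ = 0.410·4080/(4·5.67×10⁻⁸) = 7.376×10⁹ K⁴.
T = (7.376×10⁹)^(1/4).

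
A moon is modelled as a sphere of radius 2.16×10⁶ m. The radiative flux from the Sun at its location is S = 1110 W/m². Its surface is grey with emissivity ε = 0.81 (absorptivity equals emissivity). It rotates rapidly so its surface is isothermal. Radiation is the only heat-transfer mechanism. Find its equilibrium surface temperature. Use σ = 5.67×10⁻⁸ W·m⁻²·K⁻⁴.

T ≈ 264 K

At equilibrium, absorbed power = emitted power.
Absorbing cross-section = πr² = 1.466×10¹³ m²; emitting surface = 4πr² = 5.863×10¹³ m² (ratio 4).
εS·A_cross = εσ·A_surf·T⁴  ⇒  T⁴ = S/(4σ)   (ε cancels).
T⁴ = 1110/(4·5.67×10⁻⁸) = 4.894×10⁹ K⁴.
T = (4.894×10⁹)^(1/4).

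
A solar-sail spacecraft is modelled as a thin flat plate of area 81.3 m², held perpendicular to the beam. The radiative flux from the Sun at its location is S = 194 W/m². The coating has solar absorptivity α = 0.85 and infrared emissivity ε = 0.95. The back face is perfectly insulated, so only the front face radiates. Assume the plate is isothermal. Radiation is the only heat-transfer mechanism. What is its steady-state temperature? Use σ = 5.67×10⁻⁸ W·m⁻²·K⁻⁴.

At equilibrium, absorbed power = emitted power.
Absorbing cross-section = A = 81.30 m²; emitting surface = A = 81.30 m² (ratio 1).
αS·A_cross = εσ·A_surf·T⁴  ⇒  T⁴ = αS/(ε·1σ).
T⁴ = 0.850·194/(0.95·1·5.67×10⁻⁸) = 3.061×10⁹ K⁴.
T = (3.061×10⁹)^(1/4).

T ≈ 235 K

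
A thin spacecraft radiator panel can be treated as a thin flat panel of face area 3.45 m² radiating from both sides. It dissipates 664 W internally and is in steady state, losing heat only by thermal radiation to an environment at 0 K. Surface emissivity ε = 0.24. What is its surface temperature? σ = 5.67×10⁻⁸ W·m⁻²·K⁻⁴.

T ≈ 290 K

Steady state: internal power = radiated power, P = εσA T⁴.
Radiating area A = 2·3.45 = 6.900 m².
T⁴ = P/(εσA) = 664/(0.24·5.67×10⁻⁸·6.900) = 7.072×10⁹ K⁴.
T = (7.072×10⁹)^(1/4).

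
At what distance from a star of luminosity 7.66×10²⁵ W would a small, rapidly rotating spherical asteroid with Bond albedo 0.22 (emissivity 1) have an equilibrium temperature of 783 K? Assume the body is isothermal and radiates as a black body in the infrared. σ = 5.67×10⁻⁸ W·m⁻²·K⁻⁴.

d ≈ 7.47×10⁹ m

For an isothermal black-emitting sphere, (1−a)S·πr² = σ·4πr²·T⁴ ⇒ S = 4σT⁴/(1−a).
S = 4·5.67×10⁻⁸·(783)⁴/0.780 = 1.093×10⁵ W/m².
Flux falls as S = L/(4πd²), so d = √(L/(4πS)) = √(7.66×10²⁵/(4π·1.093×10⁵)).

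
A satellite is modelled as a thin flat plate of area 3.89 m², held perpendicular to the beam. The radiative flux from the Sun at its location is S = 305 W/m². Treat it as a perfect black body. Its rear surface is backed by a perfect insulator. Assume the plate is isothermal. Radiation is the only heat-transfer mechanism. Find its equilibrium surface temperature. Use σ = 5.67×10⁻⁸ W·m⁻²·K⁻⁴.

At equilibrium, absorbed power = emitted power.
Absorbing cross-section = A = 3.890 m²; emitting surface = A = 3.890 m² (ratio 1).
S·A_cross = εσ·A_surf·T⁴  ⇒  T⁴ = S/(1σ).
T⁴ = 1.00·305/(1·5.67×10⁻⁸) = 5.379×10⁹ K⁴.
T = (5.379×10⁹)^(1/4).

T ≈ 271 K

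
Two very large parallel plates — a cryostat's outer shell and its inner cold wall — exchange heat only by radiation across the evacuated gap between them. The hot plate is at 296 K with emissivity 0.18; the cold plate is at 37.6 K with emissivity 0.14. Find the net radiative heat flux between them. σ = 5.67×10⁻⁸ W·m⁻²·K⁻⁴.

For two infinite grey parallel plates, q = σ(T₁⁴ − T₂⁴)/(1/ε₁ + 1/ε₂ − 1).
T₁⁴ − T₂⁴ = 7.677×10⁹ − 1.999×10⁶ = 7.675×10⁹ K⁴.
1/ε₁ + 1/ε₂ − 1 = 5.556 + 7.143 − 1 = 11.70.
q = 5.67×10⁻⁸ × 7.675×10⁹ / 11.70.

q ≈ 37.2 W/m²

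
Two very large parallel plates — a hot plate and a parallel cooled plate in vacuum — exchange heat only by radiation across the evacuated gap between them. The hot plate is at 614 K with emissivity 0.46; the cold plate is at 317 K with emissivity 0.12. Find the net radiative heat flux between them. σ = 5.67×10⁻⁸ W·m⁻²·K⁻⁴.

q ≈ 787 W/m²

For two infinite grey parallel plates, q = σ(T₁⁴ − T₂⁴)/(1/ε₁ + 1/ε₂ − 1).
T₁⁴ − T₂⁴ = 1.421×10¹¹ − 1.010×10¹⁰ = 1.320×10¹¹ K⁴.
1/ε₁ + 1/ε₂ − 1 = 2.174 + 8.333 − 1 = 9.507.
q = 5.67×10⁻⁸ × 1.320×10¹¹ / 9.507.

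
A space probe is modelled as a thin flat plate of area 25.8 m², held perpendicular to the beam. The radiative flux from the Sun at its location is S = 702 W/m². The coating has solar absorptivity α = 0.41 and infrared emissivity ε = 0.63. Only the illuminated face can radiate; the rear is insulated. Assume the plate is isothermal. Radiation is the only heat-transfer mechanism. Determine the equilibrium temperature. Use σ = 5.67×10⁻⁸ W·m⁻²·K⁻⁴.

At equilibrium, absorbed power = emitted power.
Absorbing cross-section = A = 25.80 m²; emitting surface = A = 25.80 m² (ratio 1).
αS·A_cross = εσ·A_surf·T⁴  ⇒  T⁴ = αS/(ε·1σ).
T⁴ = 0.410·702/(0.63·1·5.67×10⁻⁸) = 8.057×10⁹ K⁴.
T = (8.057×10⁹)^(1/4).

T ≈ 300 K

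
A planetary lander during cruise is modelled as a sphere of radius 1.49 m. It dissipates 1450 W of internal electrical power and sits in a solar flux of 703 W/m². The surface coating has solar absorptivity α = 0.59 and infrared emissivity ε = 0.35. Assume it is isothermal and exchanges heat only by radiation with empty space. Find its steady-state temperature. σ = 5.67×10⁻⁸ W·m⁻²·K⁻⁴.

At steady state, absorbed solar power + internal power = radiated power.
Absorbed: α·S·A_cross = 0.59·703·6.975 = 2893 W (cross-section πr²).
Total input = 2893 + 1450 = 4343 W.
Radiated: εσ·A_surf·T⁴ with A_surf = 4πr² = 27.90 m².
T⁴ = 4343/(0.35·5.67×10⁻⁸·27.90) = 7.844×10⁹ K⁴.

T ≈ 298 K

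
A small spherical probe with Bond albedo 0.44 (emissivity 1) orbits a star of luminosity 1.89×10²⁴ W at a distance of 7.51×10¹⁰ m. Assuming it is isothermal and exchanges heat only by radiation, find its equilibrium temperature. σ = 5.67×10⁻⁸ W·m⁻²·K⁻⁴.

T ≈ 90.1 K

First find the stellar flux at distance d: S = L/(4πd²) = 1.89×10²⁴/(4π·(7.51×10¹⁰)²) = 26.67 W/m².
For an isothermal sphere, absorbed (1−a)S·πr² = emitted σ·4πr²·T⁴, so T⁴ = (1−a)S/(4σ).
T⁴ = 0.560·26.67/(4·5.67×10⁻⁸) = 6.584×10⁷ K⁴.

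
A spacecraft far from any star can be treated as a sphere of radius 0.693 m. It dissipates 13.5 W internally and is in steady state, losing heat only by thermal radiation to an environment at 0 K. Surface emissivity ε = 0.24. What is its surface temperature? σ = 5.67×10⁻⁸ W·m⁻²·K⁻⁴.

T ≈ 113 K

Steady state: internal power = radiated power, P = εσA T⁴.
Radiating area A = 4πr² = 6.035 m².
T⁴ = P/(εσA) = 13.5/(0.24·5.67×10⁻⁸·6.035) = 1.644×10⁸ K⁴.
T = (1.644×10⁸)^(1/4).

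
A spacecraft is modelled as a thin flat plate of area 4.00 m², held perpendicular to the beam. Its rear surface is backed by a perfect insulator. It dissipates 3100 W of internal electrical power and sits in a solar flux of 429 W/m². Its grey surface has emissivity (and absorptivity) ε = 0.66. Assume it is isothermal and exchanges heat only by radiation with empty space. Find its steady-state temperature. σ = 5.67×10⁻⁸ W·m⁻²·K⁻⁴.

At steady state, absorbed solar power + internal power = radiated power.
Absorbed: α·S·A_cross = 0.66·429·4.000 = 1133 W (cross-section A).
Total input = 1133 + 3100 = 4233 W.
Radiated: εσ·A_surf·T⁴ with A_surf = A = 4.000 m².
T⁴ = 4233/(0.66·5.67×10⁻⁸·4.000) = 2.828×10¹⁰ K⁴.

T ≈ 410 K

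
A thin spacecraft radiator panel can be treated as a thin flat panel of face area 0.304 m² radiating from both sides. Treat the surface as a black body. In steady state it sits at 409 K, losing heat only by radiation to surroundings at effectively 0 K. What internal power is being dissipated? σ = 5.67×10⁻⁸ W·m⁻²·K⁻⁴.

Steady state: P = εσA T⁴.
A = 2·0.304 = 0.6080 m²; T⁴ = (409)⁴ = 2.798×10¹⁰ K⁴.
P = 1.0 × 5.67×10⁻⁸ × 0.6080 × 2.798×10¹⁰.

P ≈ 965 W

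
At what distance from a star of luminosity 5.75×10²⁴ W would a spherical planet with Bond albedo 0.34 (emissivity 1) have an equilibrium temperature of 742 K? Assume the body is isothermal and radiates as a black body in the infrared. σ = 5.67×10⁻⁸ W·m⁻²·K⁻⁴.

d ≈ 2.10×10⁹ m

For an isothermal black-emitting sphere, (1−a)S·πr² = σ·4πr²·T⁴ ⇒ S = 4σT⁴/(1−a).
S = 4·5.67×10⁻⁸·(742)⁴/0.660 = 1.042×10⁵ W/m².
Flux falls as S = L/(4πd²), so d = √(L/(4πS)) = √(5.75×10²⁴/(4π·1.042×10⁵)).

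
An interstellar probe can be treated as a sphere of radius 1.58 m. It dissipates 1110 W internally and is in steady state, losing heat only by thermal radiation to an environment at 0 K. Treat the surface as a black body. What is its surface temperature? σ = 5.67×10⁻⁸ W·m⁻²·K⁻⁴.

Steady state: internal power = radiated power, P = εσA T⁴.
Radiating area A = 4πr² = 31.37 m².
T⁴ = P/(εσA) = 1110/(1.0·5.67×10⁻⁸·31.37) = 6.240×10⁸ K⁴.
T = (6.240×10⁸)^(1/4).

T ≈ 158 K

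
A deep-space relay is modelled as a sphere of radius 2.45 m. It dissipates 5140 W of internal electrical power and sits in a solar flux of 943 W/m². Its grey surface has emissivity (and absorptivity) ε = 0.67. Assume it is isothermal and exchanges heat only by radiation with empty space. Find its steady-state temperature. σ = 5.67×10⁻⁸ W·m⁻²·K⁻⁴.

T ≈ 278 K

At steady state, absorbed solar power + internal power = radiated power.
Absorbed: α·S·A_cross = 0.67·943·18.86 = 11910 W (cross-section πr²).
Total input = 11910 + 5140 = 17050 W.
Radiated: εσ·A_surf·T⁴ with A_surf = 4πr² = 75.43 m².
T⁴ = 17050/(0.67·5.67×10⁻⁸·75.43) = 5.952×10⁹ K⁴.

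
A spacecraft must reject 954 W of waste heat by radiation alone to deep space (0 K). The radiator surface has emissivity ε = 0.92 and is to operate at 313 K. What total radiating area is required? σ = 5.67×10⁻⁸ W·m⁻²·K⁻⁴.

P = εσA T⁴ ⇒ A = P/(εσT⁴).
T⁴ = 9.598×10⁹ K⁴.
A = 954/(0.92 × 5.67×10⁻⁸ × 9.598×10⁹).

A ≈ 1.91 m²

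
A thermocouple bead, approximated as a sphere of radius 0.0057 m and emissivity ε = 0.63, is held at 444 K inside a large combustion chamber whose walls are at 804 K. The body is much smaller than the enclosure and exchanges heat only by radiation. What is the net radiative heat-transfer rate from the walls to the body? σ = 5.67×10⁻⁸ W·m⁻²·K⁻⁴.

P_net ≈ 5.53 W

For a small grey body in a large enclosure: P_net = εσA(T_body⁴ − T_wall⁴).
A = 4πr² = 4.083×10⁻⁴ m²; T_body⁴ − T_wall⁴ = 3.886×10¹⁰ − 4.179×10¹¹ = -3.790×10¹¹ K⁴.
|P_net| = 0.63·5.67×10⁻⁸·4.083×10⁻⁴·3.790×10¹¹.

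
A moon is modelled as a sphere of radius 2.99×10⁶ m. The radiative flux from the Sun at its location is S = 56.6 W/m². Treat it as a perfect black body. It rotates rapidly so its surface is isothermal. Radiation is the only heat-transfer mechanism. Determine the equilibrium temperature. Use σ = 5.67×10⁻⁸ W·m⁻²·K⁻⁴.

At equilibrium, absorbed power = emitted power.
Absorbing cross-section = πr² = 2.809×10¹³ m²; emitting surface = 4πr² = 1.123×10¹⁴ m² (ratio 4).
S·A_cross = εσ·A_surf·T⁴  ⇒  T⁴ = S/(4σ).
T⁴ = 1.00·56.6/(4·5.67×10⁻⁸) = 2.496×10⁸ K⁴.
T = (2.496×10⁸)^(1/4).

T ≈ 126 K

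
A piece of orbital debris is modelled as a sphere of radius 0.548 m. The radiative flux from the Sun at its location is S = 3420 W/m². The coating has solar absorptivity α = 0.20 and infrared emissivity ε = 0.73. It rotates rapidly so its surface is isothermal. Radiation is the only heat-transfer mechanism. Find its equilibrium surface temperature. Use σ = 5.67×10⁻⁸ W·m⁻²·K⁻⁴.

At equilibrium, absorbed power = emitted power.
Absorbing cross-section = πr² = 0.9434 m²; emitting surface = 4πr² = 3.774 m² (ratio 4).
αS·A_cross = εσ·A_surf·T⁴  ⇒  T⁴ = αS/(ε·4σ).
T⁴ = 0.200·3420/(0.73·4·5.67×10⁻⁸) = 4.131×10⁹ K⁴.
T = (4.131×10⁹)^(1/4).

T ≈ 254 K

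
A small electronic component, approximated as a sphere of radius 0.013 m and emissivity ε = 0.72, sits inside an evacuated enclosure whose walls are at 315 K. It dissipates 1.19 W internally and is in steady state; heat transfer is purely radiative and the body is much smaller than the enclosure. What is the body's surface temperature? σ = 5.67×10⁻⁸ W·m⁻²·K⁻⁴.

For a small grey body in a large enclosure, net radiated power = εσA(T⁴ − T_w⁴).
Steady state: P = εσA(T⁴ − T_w⁴) with A = 4πr² = 0.002124 m².
T⁴ = P/(εσA) + T_w⁴ = 1.19/(0.72·5.67×10⁻⁸·0.002124) + (315)⁴
    = 1.373×10¹⁰ + 9.846×10⁹ = 2.357×10¹⁰ K⁴.

T ≈ 392 K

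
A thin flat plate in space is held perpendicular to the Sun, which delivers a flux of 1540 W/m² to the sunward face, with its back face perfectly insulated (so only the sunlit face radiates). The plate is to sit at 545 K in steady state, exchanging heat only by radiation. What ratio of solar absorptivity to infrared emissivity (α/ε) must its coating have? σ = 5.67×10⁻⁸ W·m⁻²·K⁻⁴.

Balance: αS·A = εσ·1A·T⁴ ⇒ α/ε = σT⁴/S.
α/ε = 5.67×10⁻⁸·(545)⁴/1540 = 5.67×10⁻⁸·8.822×10¹⁰/1540.

α/ε ≈ 3.25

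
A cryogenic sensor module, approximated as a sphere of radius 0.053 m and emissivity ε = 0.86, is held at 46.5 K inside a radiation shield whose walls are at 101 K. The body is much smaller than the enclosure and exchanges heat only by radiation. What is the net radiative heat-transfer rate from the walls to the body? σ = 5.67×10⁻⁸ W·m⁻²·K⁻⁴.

For a small grey body in a large enclosure: P_net = εσA(T_body⁴ − T_wall⁴).
A = 4πr² = 0.03530 m²; T_body⁴ − T_wall⁴ = 4.675×10⁶ − 1.041×10⁸ = -9.939×10⁷ K⁴.
|P_net| = 0.86·5.67×10⁻⁸·0.03530·9.939×10⁷.

P_net ≈ 0.171 W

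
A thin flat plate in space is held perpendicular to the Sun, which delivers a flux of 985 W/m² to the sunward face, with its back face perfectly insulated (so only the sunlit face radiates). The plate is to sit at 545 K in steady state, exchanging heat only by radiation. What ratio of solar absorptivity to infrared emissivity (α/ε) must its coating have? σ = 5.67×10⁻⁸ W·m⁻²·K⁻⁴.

Balance: αS·A = εσ·1A·T⁴ ⇒ α/ε = σT⁴/S.
α/ε = 5.67×10⁻⁸·(545)⁴/985 = 5.67×10⁻⁸·8.822×10¹⁰/985.

α/ε ≈ 5.08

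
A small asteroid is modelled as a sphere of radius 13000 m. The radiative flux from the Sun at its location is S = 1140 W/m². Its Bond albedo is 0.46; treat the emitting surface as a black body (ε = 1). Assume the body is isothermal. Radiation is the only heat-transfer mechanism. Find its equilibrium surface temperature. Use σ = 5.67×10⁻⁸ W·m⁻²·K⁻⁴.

At equilibrium, absorbed power = emitted power.
Absorbing cross-section = πr² = 5.309×10⁸ m²; emitting surface = 4πr² = 2.124×10⁹ m² (ratio 4).
(1−a)S·A_cross = εσ·A_surf·T⁴  ⇒  T⁴ = (1−a)S/(4σ).
T⁴ = 0.540·1140/(4·5.67×10⁻⁸) = 2.714×10⁹ K⁴.
T = (2.714×10⁹)^(1/4).

T ≈ 228 K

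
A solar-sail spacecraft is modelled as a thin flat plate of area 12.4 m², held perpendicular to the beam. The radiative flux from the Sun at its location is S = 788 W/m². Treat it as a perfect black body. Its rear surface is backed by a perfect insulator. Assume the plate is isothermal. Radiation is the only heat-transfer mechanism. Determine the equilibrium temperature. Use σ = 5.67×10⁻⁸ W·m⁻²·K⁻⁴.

T ≈ 343 K

At equilibrium, absorbed power = emitted power.
Absorbing cross-section = A = 12.40 m²; emitting surface = A = 12.40 m² (ratio 1).
S·A_cross = εσ·A_surf·T⁴  ⇒  T⁴ = S/(1σ).
T⁴ = 1.00·788/(1·5.67×10⁻⁸) = 1.390×10¹⁰ K⁴.
T = (1.390×10¹⁰)^(1/4).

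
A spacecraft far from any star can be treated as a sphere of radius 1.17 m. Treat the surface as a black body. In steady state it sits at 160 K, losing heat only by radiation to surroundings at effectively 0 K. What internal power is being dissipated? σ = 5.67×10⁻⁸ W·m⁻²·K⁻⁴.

Steady state: P = εσA T⁴.
A = 4πr² = 17.20 m²; T⁴ = (160)⁴ = 6.554×10⁸ K⁴.
P = 1.0 × 5.67×10⁻⁸ × 17.20 × 6.554×10⁸.

P ≈ 639 W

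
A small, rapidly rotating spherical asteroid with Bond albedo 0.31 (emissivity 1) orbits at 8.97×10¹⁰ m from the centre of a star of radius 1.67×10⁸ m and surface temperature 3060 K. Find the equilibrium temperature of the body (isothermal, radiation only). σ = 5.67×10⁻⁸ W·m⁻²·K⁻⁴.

The star's surface emits σT_*⁴; at distance d the flux is S = σT_*⁴(R_*/d)².
S = 5.67×10⁻⁸·(3060)⁴·(1.67×10⁸/8.97×10¹⁰)² = 17.23 W/m².
For an isothermal sphere T⁴ = (1−a)S/(4σ) = 5.242×10⁷ K⁴.

T ≈ 85.1 K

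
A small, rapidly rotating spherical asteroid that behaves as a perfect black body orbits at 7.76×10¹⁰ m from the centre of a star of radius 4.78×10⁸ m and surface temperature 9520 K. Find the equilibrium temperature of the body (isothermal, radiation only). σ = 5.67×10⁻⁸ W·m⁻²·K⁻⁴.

T ≈ 528 K

The star's surface emits σT_*⁴; at distance d the flux is S = σT_*⁴(R_*/d)².
S = 5.67×10⁻⁸·(9520)⁴·(4.78×10⁸/7.76×10¹⁰)² = 17670 W/m².
For an isothermal sphere T⁴ = (1−a)S/(4σ) = 7.791×10¹⁰ K⁴.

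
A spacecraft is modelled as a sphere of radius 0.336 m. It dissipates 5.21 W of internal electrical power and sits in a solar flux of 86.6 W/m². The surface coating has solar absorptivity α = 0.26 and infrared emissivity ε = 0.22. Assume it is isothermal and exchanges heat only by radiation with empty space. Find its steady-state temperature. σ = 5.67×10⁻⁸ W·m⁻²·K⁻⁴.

T ≈ 165 K

At steady state, absorbed solar power + internal power = radiated power.
Absorbed: α·S·A_cross = 0.26·86.6·0.3547 = 7.986 W (cross-section πr²).
Total input = 7.986 + 5.21 = 13.20 W.
Radiated: εσ·A_surf·T⁴ with A_surf = 4πr² = 1.419 m².
T⁴ = 13.20/(0.22·5.67×10⁻⁸·1.419) = 7.457×10⁸ K⁴.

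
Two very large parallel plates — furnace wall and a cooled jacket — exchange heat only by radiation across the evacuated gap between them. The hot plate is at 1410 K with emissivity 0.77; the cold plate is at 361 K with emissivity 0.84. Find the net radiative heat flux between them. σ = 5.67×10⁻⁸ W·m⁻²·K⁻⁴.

q ≈ 1.50×10⁵ W/m²

For two infinite grey parallel plates, q = σ(T₁⁴ − T₂⁴)/(1/ε₁ + 1/ε₂ − 1).
T₁⁴ − T₂⁴ = 3.953×10¹² − 1.698×10¹⁰ = 3.936×10¹² K⁴.
1/ε₁ + 1/ε₂ − 1 = 1.299 + 1.190 − 1 = 1.489.
q = 5.67×10⁻⁸ × 3.936×10¹² / 1.489.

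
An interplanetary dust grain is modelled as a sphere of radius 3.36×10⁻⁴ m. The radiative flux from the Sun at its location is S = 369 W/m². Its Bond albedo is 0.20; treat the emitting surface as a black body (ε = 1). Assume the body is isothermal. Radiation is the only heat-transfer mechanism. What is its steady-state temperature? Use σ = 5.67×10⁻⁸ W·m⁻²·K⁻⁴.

T ≈ 190 K

At equilibrium, absorbed power = emitted power.
Absorbing cross-section = πr² = 3.547×10⁻⁷ m²; emitting surface = 4πr² = 1.419×10⁻⁶ m² (ratio 4).
(1−a)S·A_cross = εσ·A_surf·T⁴  ⇒  T⁴ = (1−a)S/(4σ).
T⁴ = 0.800·369/(4·5.67×10⁻⁸) = 1.302×10⁹ K⁴.
T = (1.302×10⁹)^(1/4).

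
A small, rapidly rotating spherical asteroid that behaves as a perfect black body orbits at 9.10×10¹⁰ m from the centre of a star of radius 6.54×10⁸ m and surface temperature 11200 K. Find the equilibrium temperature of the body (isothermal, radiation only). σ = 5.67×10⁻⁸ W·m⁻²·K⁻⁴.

The star's surface emits σT_*⁴; at distance d the flux is S = σT_*⁴(R_*/d)².
S = 5.67×10⁻⁸·(11200)⁴·(6.54×10⁸/9.10×10¹⁰)² = 46080 W/m².
For an isothermal sphere T⁴ = (1−a)S/(4σ) = 2.032×10¹¹ K⁴.

T ≈ 671 K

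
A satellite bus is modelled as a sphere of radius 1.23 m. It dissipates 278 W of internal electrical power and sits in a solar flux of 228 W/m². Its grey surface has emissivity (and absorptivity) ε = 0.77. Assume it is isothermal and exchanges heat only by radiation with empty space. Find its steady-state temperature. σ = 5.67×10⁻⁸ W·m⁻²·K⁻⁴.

At steady state, absorbed solar power + internal power = radiated power.
Absorbed: α·S·A_cross = 0.77·228·4.753 = 834.4 W (cross-section πr²).
Total input = 834.4 + 278 = 1112 W.
Radiated: εσ·A_surf·T⁴ with A_surf = 4πr² = 19.01 m².
T⁴ = 1112/(0.77·5.67×10⁻⁸·19.01) = 1.340×10⁹ K⁴.

T ≈ 191 K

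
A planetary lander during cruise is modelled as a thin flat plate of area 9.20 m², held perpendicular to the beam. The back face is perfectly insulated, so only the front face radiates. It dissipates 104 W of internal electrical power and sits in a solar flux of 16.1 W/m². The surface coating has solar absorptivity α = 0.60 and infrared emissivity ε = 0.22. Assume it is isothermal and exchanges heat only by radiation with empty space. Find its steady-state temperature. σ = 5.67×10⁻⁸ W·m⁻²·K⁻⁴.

T ≈ 202 K

At steady state, absorbed solar power + internal power = radiated power.
Absorbed: α·S·A_cross = 0.60·16.1·9.200 = 88.87 W (cross-section A).
Total input = 88.87 + 104 = 192.9 W.
Radiated: εσ·A_surf·T⁴ with A_surf = A = 9.200 m².
T⁴ = 192.9/(0.22·5.67×10⁻⁸·9.200) = 1.681×10⁹ K⁴.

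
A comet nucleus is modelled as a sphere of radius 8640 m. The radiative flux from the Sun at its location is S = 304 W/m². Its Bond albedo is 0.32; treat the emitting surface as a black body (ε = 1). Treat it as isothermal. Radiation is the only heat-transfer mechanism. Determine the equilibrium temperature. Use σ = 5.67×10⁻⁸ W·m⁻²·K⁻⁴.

At equilibrium, absorbed power = emitted power.
Absorbing cross-section = πr² = 2.345×10⁸ m²; emitting surface = 4πr² = 9.381×10⁸ m² (ratio 4).
(1−a)S·A_cross = εσ·A_surf·T⁴  ⇒  T⁴ = (1−a)S/(4σ).
T⁴ = 0.680·304/(4·5.67×10⁻⁸) = 9.115×10⁸ K⁴.
T = (9.115×10⁸)^(1/4).

T ≈ 174 K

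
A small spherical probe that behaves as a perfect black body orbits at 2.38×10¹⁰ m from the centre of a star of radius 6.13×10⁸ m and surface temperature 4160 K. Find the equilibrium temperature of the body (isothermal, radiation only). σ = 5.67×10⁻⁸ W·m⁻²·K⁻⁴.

The star's surface emits σT_*⁴; at distance d the flux is S = σT_*⁴(R_*/d)².
S = 5.67×10⁻⁸·(4160)⁴·(6.13×10⁸/2.38×10¹⁰)² = 11260 W/m².
For an isothermal sphere T⁴ = (1−a)S/(4σ) = 4.967×10¹⁰ K⁴.

T ≈ 472 K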